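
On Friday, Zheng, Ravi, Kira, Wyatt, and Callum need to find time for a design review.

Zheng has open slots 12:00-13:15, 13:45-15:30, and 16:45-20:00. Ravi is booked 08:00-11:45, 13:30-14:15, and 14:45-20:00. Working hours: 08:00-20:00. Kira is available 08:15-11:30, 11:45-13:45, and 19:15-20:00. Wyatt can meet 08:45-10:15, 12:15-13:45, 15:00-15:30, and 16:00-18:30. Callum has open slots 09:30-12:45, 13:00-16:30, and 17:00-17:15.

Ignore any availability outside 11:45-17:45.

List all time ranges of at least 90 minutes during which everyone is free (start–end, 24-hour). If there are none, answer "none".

Ravi free within 08:00–20:00: 11:45–13:30, 14:15–14:45.
Zheng ∩ Ravi: 12:00–13:15, 14:15–14:45.
Zheng ∩ Ravi ∩ Kira: 12:00–13:15.
Zheng ∩ Ravi ∩ Kira ∩ Wyatt: 12:15–13:15.
Zheng ∩ Ravi ∩ Kira ∩ Wyatt ∩ Callum: 12:15–12:45, 13:00–13:15.
Restricted to 11:45–17:45: 12:15–12:45, 13:00–13:15.
Windows ≥ 90 min: (none).

none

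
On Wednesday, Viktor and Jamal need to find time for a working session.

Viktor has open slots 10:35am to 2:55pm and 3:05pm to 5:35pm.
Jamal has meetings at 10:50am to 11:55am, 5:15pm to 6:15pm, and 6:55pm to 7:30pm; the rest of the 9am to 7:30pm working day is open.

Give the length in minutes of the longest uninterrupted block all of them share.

180 minutes

Jamal free within 09:00–19:30: 09:00–10:50, 11:55–17:15, 18:15–18:55.
Viktor ∩ Jamal: 10:35–10:50, 11:55–14:55, 15:05–17:15.
Common window lengths: 15, 180, 130 min; longest is 180.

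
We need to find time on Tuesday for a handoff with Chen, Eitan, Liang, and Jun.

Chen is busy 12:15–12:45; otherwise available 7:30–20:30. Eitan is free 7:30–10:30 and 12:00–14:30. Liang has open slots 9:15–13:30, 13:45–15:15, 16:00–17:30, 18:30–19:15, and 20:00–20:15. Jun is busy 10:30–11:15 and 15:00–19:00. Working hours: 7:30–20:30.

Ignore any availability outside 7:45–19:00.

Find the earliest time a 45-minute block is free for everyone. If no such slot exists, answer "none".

Chen free within 07:30–20:30: 07:30–12:15, 12:45–20:30.
Jun free within 07:30–20:30: 07:30–10:30, 11:15–15:00, 19:00–20:30.
Chen ∩ Eitan: 07:30–10:30, 12:00–12:15, 12:45–14:30.
Chen ∩ Eitan ∩ Liang: 09:15–10:30, 12:00–12:15, 12:45–13:30, 13:45–14:30.
Chen ∩ Eitan ∩ Liang ∩ Jun: 09:15–10:30, 12:00–12:15, 12:45–13:30, 13:45–14:30.
Restricted to 07:45–19:00: 09:15–10:30, 12:00–12:15, 12:45–13:30, 13:45–14:30.
Windows ≥ 45 min: 09:15–10:30, 12:45–13:30, 13:45–14:30.
Earliest such window starts at 09:15.

09:15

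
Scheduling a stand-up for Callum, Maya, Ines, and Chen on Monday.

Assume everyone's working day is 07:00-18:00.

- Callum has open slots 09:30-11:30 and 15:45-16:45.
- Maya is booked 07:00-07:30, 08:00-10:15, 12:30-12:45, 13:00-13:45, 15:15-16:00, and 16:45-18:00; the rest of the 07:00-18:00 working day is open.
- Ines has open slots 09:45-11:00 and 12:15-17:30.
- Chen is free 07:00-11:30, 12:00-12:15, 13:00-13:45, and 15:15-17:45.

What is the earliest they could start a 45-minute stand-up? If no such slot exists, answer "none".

Maya free within 07:00–18:00: 07:30–08:00, 10:15–12:30, 12:45–13:00, 13:45–15:15, 16:00–16:45.
Callum ∩ Maya: 10:15–11:30, 16:00–16:45.
Callum ∩ Maya ∩ Ines: 10:15–11:00, 16:00–16:45.
Callum ∩ Maya ∩ Ines ∩ Chen: 10:15–11:00, 16:00–16:45.
Windows ≥ 45 min: 10:15–11:00, 16:00–16:45.
Earliest such window starts at 10:15.

10:15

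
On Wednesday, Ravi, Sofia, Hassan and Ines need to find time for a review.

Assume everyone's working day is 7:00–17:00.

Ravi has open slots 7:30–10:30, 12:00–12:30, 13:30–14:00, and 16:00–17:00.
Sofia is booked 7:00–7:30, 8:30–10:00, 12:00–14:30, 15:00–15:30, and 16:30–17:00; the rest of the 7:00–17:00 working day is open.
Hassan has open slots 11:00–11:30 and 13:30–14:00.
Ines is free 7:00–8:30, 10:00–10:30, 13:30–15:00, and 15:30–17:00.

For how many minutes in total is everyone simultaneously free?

0 minutes

Sofia free within 07:00–17:00: 07:30–08:30, 10:00–12:00, 14:30–15:00, 15:30–16:30.
Ravi ∩ Sofia: 07:30–08:30, 10:00–10:30, 16:00–16:30.
Ravi ∩ Sofia ∩ Hassan: (none).
Ravi ∩ Sofia ∩ Hassan ∩ Ines: (none).
Total common minutes: 0.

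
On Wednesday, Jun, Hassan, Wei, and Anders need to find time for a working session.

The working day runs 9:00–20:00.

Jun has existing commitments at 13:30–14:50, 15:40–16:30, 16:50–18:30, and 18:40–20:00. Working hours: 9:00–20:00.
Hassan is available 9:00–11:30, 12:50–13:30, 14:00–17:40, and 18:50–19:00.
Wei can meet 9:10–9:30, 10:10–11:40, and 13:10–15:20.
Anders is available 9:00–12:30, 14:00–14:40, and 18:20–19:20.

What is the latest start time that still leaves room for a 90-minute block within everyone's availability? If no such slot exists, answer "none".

Jun free within 09:00–20:00: 09:00–13:30, 14:50–15:40, 16:30–16:50, 18:30–18:40.
Jun ∩ Hassan: 09:00–11:30, 12:50–13:30, 14:50–15:40, 16:30–16:50.
Jun ∩ Hassan ∩ Wei: 09:10–09:30, 10:10–11:30, 13:10–13:30, 14:50–15:20.
Jun ∩ Hassan ∩ Wei ∩ Anders: 09:10–09:30, 10:10–11:30.
Windows ≥ 90 min: (none).

none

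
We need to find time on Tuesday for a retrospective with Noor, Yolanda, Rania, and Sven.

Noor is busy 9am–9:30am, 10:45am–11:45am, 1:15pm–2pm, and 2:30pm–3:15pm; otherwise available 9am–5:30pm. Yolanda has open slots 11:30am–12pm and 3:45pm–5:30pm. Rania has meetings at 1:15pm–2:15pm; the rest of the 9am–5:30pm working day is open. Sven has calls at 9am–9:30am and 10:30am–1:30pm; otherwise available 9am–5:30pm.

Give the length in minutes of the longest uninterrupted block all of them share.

105 minutes

Noor free within 09:00–17:30: 09:30–10:45, 11:45–13:15, 14:00–14:30, 15:15–17:30.
Rania free within 09:00–17:30: 09:00–13:15, 14:15–17:30.
Sven free within 09:00–17:30: 09:30–10:30, 13:30–17:30.
Noor ∩ Yolanda: 11:45–12:00, 15:45–17:30.
Noor ∩ Yolanda ∩ Rania: 11:45–12:00, 15:45–17:30.
Noor ∩ Yolanda ∩ Rania ∩ Sven: 15:45–17:30.
Single common window of 105 minutes.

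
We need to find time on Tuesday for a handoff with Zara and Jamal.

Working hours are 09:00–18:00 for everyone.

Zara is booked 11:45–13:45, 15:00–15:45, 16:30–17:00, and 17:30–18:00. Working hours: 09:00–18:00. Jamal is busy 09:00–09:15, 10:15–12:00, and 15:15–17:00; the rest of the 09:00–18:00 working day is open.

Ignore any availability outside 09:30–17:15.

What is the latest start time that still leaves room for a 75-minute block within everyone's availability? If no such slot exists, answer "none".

Zara free within 09:00–18:00: 09:00–11:45, 13:45–15:00, 15:45–16:30, 17:00–17:30.
Jamal free within 09:00–18:00: 09:15–10:15, 12:00–15:15, 17:00–18:00.
Zara ∩ Jamal: 09:15–10:15, 13:45–15:00, 17:00–17:30.
Restricted to 09:30–17:15: 09:30–10:15, 13:45–15:00, 17:00–17:15.
Windows ≥ 75 min: 13:45–15:00.
Latest start in the last window 13:45–15:00 is 15:00 − 75 min = 13:45.

13:45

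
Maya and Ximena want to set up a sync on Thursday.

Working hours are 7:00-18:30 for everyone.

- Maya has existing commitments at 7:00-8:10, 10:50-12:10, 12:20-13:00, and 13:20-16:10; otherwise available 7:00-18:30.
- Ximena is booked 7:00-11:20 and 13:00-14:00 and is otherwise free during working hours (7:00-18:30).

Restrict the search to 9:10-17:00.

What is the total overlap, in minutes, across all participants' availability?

60 minutes

Maya free within 07:00–18:30: 08:10–10:50, 12:10–12:20, 13:00–13:20, 16:10–18:30.
Ximena free within 07:00–18:30: 11:20–13:00, 14:00–18:30.
Maya ∩ Ximena: 12:10–12:20, 16:10–18:30.
Restricted to 09:10–17:00: 12:10–12:20, 16:10–17:00.
Total common minutes: 10 + 50 = 60.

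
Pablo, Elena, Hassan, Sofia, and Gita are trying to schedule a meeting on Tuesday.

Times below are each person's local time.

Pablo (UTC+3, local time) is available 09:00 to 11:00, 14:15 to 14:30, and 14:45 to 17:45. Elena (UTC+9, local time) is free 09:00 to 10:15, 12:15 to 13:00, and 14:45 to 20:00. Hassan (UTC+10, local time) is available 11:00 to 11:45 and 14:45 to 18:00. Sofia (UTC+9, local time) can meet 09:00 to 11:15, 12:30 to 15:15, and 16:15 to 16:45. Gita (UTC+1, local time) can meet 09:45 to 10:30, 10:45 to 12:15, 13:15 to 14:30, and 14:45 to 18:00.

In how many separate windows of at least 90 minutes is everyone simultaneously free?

0

Pablo → UTC: 06:00–08:00, 11:15–11:30, 11:45–14:45.
Elena → UTC: 00:00–01:15, 03:15–04:00, 05:45–11:00.
Hassan → UTC: 01:00–01:45, 04:45–08:00.
Sofia → UTC: 00:00–02:15, 03:30–06:15, 07:15–07:45.
Gita → UTC: 08:45–09:30, 09:45–11:15, 12:15–13:30, 13:45–17:00.
Pablo ∩ Elena: 06:00–08:00.
Pablo ∩ Elena ∩ Hassan: 06:00–08:00.
Pablo ∩ Elena ∩ Hassan ∩ Sofia: 06:00–06:15, 07:15–07:45.
Pablo ∩ Elena ∩ Hassan ∩ Sofia ∩ Gita: (none).
Windows ≥ 90 min: (none).
That's 0 windows.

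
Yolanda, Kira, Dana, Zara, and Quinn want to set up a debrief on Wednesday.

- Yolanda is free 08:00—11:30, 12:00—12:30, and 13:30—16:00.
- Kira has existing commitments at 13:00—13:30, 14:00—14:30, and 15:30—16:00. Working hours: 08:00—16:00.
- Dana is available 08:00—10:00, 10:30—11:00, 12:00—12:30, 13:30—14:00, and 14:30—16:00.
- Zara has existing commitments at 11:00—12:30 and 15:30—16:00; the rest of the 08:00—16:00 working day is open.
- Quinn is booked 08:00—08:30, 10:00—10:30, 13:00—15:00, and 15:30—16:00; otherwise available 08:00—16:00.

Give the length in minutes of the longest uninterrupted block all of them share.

Kira free within 08:00–16:00: 08:00–13:00, 13:30–14:00, 14:30–15:30.
Zara free within 08:00–16:00: 08:00–11:00, 12:30–15:30.
Quinn free within 08:00–16:00: 08:30–10:00, 10:30–13:00, 15:00–15:30.
Yolanda ∩ Kira: 08:00–11:30, 12:00–12:30, 13:30–14:00, 14:30–15:30.
Yolanda ∩ Kira ∩ Dana: 08:00–10:00, 10:30–11:00, 12:00–12:30, 13:30–14:00, 14:30–15:30.
Yolanda ∩ Kira ∩ Dana ∩ Zara: 08:00–10:00, 10:30–11:00, 13:30–14:00, 14:30–15:30.
Yolanda ∩ Kira ∩ Dana ∩ Zara ∩ Quinn: 08:30–10:00, 10:30–11:00, 15:00–15:30.
Common window lengths: 90, 30, 30 min; longest is 90.

90 minutes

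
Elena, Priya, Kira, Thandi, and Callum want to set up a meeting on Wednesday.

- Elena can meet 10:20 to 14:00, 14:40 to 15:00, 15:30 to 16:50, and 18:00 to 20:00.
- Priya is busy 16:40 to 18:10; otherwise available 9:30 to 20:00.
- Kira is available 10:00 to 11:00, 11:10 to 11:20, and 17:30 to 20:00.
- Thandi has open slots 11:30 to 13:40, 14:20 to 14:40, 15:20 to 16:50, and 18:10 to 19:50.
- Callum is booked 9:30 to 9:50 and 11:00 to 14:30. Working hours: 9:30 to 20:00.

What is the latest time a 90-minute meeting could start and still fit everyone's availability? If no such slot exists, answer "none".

Priya free within 09:30–20:00: 09:30–16:40, 18:10–20:00.
Callum free within 09:30–20:00: 09:50–11:00, 14:30–20:00.
Elena ∩ Priya: 10:20–14:00, 14:40–15:00, 15:30–16:40, 18:10–20:00.
Elena ∩ Priya ∩ Kira: 10:20–11:00, 11:10–11:20, 18:10–20:00.
Elena ∩ Priya ∩ Kira ∩ Thandi: 18:10–19:50.
Elena ∩ Priya ∩ Kira ∩ Thandi ∩ Callum: 18:10–19:50.
Windows ≥ 90 min: 18:10–19:50.
Latest start in the last window 18:10–19:50 is 19:50 − 90 min = 18:20.

18:20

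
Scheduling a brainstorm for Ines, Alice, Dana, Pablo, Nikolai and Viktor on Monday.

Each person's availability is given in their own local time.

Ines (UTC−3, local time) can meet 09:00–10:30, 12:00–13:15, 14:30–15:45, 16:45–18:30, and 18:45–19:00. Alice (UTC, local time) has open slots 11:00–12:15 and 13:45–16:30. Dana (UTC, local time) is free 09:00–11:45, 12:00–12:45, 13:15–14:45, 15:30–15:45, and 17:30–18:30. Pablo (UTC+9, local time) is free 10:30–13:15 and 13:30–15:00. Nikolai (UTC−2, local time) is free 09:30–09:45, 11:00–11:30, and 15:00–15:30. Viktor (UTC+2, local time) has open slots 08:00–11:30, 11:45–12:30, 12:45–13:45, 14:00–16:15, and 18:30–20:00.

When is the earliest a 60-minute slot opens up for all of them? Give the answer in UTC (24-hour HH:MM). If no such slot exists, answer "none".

Ines → UTC: 12:00–13:30, 15:00–16:15, 17:30–18:45, 19:45–21:30, 21:45–22:00.
Alice → UTC: 11:00–12:15, 13:45–16:30.
Dana → UTC: 09:00–11:45, 12:00–12:45, 13:15–14:45, 15:30–15:45, 17:30–18:30.
Pablo → UTC: 01:30–04:15, 04:30–06:00.
Nikolai → UTC: 11:30–11:45, 13:00–13:30, 17:00–17:30.
Viktor → UTC: 06:00–09:30, 09:45–10:30, 10:45–11:45, 12:00–14:15, 16:30–18:00.
Ines ∩ Alice: 12:00–12:15, 15:00–16:15.
Ines ∩ Alice ∩ Dana: 12:00–12:15, 15:30–15:45.
Ines ∩ Alice ∩ Dana ∩ Pablo: (none).
Ines ∩ Alice ∩ Dana ∩ Pablo ∩ Nikolai: (none).
Ines ∩ Alice ∩ Dana ∩ Pablo ∩ Nikolai ∩ Viktor: (none).
Windows ≥ 60 min: (none).

none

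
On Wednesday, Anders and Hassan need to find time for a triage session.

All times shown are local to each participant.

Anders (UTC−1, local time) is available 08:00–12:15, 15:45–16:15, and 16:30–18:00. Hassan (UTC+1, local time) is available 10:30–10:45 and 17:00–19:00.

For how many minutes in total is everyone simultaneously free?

75 minutes

Anders → UTC: 09:00–13:15, 16:45–17:15, 17:30–19:00.
Hassan → UTC: 09:30–09:45, 16:00–18:00.
Anders ∩ Hassan: 09:30–09:45, 16:45–17:15, 17:30–18:00.
Total common minutes: 15 + 30 + 30 = 75.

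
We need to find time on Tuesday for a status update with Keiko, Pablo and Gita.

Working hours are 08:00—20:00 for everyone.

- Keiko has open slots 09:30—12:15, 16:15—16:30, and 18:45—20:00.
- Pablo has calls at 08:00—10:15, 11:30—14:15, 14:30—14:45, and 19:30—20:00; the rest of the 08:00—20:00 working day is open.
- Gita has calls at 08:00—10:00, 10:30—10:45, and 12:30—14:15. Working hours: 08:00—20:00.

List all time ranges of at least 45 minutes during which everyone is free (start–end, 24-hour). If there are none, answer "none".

10:45–11:30, 18:45–19:30

Pablo free within 08:00–20:00: 10:15–11:30, 14:15–14:30, 14:45–19:30.
Gita free within 08:00–20:00: 10:00–10:30, 10:45–12:30, 14:15–20:00.
Keiko ∩ Pablo: 10:15–11:30, 16:15–16:30, 18:45–19:30.
Keiko ∩ Pablo ∩ Gita: 10:15–10:30, 10:45–11:30, 16:15–16:30, 18:45–19:30.
Windows ≥ 45 min: 10:45–11:30, 18:45–19:30.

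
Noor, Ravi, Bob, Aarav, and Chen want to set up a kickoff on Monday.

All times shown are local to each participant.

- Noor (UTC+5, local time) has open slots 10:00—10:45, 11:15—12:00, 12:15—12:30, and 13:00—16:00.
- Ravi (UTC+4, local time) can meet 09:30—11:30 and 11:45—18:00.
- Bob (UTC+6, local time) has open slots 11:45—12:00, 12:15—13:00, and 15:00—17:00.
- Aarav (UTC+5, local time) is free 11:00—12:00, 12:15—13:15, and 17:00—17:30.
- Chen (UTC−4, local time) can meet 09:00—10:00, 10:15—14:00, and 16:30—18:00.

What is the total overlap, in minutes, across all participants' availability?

0 minutes

Noor → UTC: 05:00–05:45, 06:15–07:00, 07:15–07:30, 08:00–11:00.
Ravi → UTC: 05:30–07:30, 07:45–14:00.
Bob → UTC: 05:45–06:00, 06:15–07:00, 09:00–11:00.
Aarav → UTC: 06:00–07:00, 07:15–08:15, 12:00–12:30.
Chen → UTC: 13:00–14:00, 14:15–18:00, 20:30–22:00.
Noor ∩ Ravi: 05:30–05:45, 06:15–07:00, 07:15–07:30, 08:00–11:00.
Noor ∩ Ravi ∩ Bob: 06:15–07:00, 09:00–11:00.
Noor ∩ Ravi ∩ Bob ∩ Aarav: 06:15–07:00.
Noor ∩ Ravi ∩ Bob ∩ Aarav ∩ Chen: (none).
Total common minutes: 0.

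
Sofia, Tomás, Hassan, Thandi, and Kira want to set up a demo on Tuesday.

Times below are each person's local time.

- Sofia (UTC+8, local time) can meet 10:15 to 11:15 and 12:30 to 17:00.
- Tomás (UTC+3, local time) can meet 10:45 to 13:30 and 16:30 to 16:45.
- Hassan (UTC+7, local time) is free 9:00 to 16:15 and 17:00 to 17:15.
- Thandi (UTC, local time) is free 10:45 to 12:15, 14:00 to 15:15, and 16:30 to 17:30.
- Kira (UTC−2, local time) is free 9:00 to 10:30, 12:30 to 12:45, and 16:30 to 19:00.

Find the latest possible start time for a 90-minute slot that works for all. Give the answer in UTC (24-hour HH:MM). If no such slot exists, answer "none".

Sofia → UTC: 02:15–03:15, 04:30–09:00.
Tomás → UTC: 07:45–10:30, 13:30–13:45.
Hassan → UTC: 02:00–09:15, 10:00–10:15.
Thandi → UTC: 10:45–12:15, 14:00–15:15, 16:30–17:30.
Kira → UTC: 11:00–12:30, 14:30–14:45, 18:30–21:00.
Sofia ∩ Tomás: 07:45–09:00.
Sofia ∩ Tomás ∩ Hassan: 07:45–09:00.
Sofia ∩ Tomás ∩ Hassan ∩ Thandi: (none).
Sofia ∩ Tomás ∩ Hassan ∩ Thandi ∩ Kira: (none).
Windows ≥ 90 min: (none).

none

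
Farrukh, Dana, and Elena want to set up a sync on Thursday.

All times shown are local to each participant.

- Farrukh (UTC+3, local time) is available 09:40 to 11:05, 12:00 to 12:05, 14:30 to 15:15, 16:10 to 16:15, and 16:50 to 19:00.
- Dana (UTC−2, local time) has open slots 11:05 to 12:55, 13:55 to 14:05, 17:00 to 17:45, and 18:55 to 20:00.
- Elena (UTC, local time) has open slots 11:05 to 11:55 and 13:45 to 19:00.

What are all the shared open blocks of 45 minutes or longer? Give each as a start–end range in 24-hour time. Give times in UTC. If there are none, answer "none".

13:50–14:55

Farrukh → UTC: 06:40–08:05, 09:00–09:05, 11:30–12:15, 13:10–13:15, 13:50–16:00.
Dana → UTC: 13:05–14:55, 15:55–16:05, 19:00–19:45, 20:55–22:00.
Elena → UTC: 11:05–11:55, 13:45–19:00.
Farrukh ∩ Dana: 13:10–13:15, 13:50–14:55, 15:55–16:00.
Farrukh ∩ Dana ∩ Elena: 13:50–14:55, 15:55–16:00.
Windows ≥ 45 min: 13:50–14:55.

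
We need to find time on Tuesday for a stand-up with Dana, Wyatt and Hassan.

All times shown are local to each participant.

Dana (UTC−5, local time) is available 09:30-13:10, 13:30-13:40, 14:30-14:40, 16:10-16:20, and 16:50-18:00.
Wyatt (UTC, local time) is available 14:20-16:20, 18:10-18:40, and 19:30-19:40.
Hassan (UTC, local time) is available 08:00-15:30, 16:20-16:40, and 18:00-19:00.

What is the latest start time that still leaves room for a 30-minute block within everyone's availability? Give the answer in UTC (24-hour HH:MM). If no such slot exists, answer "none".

15:00

Dana → UTC: 14:30–18:10, 18:30–18:40, 19:30–19:40, 21:10–21:20, 21:50–23:00.
Wyatt → UTC: 14:20–16:20, 18:10–18:40, 19:30–19:40.
Hassan → UTC: 08:00–15:30, 16:20–16:40, 18:00–19:00.
Dana ∩ Wyatt: 14:30–16:20, 18:30–18:40, 19:30–19:40.
Dana ∩ Wyatt ∩ Hassan: 14:30–15:30, 18:30–18:40.
Windows ≥ 30 min: 14:30–15:30.
Latest start in the last window 14:30–15:30 is 15:30 − 30 min = 15:00.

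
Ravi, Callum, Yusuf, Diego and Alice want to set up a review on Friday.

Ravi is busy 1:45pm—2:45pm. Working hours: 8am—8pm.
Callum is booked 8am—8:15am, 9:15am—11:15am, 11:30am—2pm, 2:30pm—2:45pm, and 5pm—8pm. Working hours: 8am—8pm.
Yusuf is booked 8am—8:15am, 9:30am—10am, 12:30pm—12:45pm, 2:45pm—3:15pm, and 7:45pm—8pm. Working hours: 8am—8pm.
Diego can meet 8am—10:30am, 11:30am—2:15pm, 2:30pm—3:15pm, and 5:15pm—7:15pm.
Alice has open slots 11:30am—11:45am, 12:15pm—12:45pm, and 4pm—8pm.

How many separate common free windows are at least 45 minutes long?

Ravi free within 08:00–20:00: 08:00–13:45, 14:45–20:00.
Callum free within 08:00–20:00: 08:15–09:15, 11:15–11:30, 14:00–14:30, 14:45–17:00.
Yusuf free within 08:00–20:00: 08:15–09:30, 10:00–12:30, 12:45–14:45, 15:15–19:45.
Ravi ∩ Callum: 08:15–09:15, 11:15–11:30, 14:45–17:00.
Ravi ∩ Callum ∩ Yusuf: 08:15–09:15, 11:15–11:30, 15:15–17:00.
Ravi ∩ Callum ∩ Yusuf ∩ Diego: 08:15–09:15.
Ravi ∩ Callum ∩ Yusuf ∩ Diego ∩ Alice: (none).
Windows ≥ 45 min: (none).
That's 0 windows.

0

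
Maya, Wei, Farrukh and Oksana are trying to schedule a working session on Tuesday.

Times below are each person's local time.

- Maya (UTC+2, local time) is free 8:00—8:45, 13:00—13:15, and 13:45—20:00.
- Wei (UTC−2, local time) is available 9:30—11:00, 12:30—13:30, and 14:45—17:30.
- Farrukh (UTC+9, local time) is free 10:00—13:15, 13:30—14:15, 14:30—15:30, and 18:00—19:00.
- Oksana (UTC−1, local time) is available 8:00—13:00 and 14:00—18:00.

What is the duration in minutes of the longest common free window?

0 minutes

Maya → UTC: 06:00–06:45, 11:00–11:15, 11:45–18:00.
Wei → UTC: 11:30–13:00, 14:30–15:30, 16:45–19:30.
Farrukh → UTC: 01:00–04:15, 04:30–05:15, 05:30–06:30, 09:00–10:00.
Oksana → UTC: 09:00–14:00, 15:00–19:00.
Maya ∩ Wei: 11:45–13:00, 14:30–15:30, 16:45–18:00.
Maya ∩ Wei ∩ Farrukh: (none).
Maya ∩ Wei ∩ Farrukh ∩ Oksana: (none).
No common window.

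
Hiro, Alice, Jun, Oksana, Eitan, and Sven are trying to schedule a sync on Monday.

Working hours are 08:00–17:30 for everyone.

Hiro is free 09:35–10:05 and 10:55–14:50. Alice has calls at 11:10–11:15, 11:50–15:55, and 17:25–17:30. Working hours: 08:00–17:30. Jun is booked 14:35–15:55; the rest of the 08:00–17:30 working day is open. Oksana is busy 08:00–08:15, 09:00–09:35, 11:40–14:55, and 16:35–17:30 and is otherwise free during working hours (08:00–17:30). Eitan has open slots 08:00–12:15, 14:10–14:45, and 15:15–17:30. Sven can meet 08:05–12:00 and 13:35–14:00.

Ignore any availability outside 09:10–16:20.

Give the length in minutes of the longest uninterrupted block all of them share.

Alice free within 08:00–17:30: 08:00–11:10, 11:15–11:50, 15:55–17:25.
Jun free within 08:00–17:30: 08:00–14:35, 15:55–17:30.
Oksana free within 08:00–17:30: 08:15–09:00, 09:35–11:40, 14:55–16:35.
Hiro ∩ Alice: 09:35–10:05, 10:55–11:10, 11:15–11:50.
Hiro ∩ Alice ∩ Jun: 09:35–10:05, 10:55–11:10, 11:15–11:50.
Hiro ∩ Alice ∩ Jun ∩ Oksana: 09:35–10:05, 10:55–11:10, 11:15–11:40.
Hiro ∩ Alice ∩ Jun ∩ Oksana ∩ Eitan: 09:35–10:05, 10:55–11:10, 11:15–11:40.
Hiro ∩ Alice ∩ Jun ∩ Oksana ∩ Eitan ∩ Sven: 09:35–10:05, 10:55–11:10, 11:15–11:40.
Restricted to 09:10–16:20: 09:35–10:05, 10:55–11:10, 11:15–11:40.
Common window lengths: 30, 15, 25 min; longest is 30.

30 minutes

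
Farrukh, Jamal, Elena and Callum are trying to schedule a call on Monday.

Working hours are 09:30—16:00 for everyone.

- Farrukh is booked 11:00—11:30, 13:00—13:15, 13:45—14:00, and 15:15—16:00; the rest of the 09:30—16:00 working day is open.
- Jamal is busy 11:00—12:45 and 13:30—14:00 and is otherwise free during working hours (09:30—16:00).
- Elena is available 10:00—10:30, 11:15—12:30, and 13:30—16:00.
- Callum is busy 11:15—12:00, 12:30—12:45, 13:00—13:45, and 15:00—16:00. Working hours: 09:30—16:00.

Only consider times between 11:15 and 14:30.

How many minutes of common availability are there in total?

30 minutes

Farrukh free within 09:30–16:00: 09:30–11:00, 11:30–13:00, 13:15–13:45, 14:00–15:15.
Jamal free within 09:30–16:00: 09:30–11:00, 12:45–13:30, 14:00–16:00.
Callum free within 09:30–16:00: 09:30–11:15, 12:00–12:30, 12:45–13:00, 13:45–15:00.
Farrukh ∩ Jamal: 09:30–11:00, 12:45–13:00, 13:15–13:30, 14:00–15:15.
Farrukh ∩ Jamal ∩ Elena: 10:00–10:30, 14:00–15:15.
Farrukh ∩ Jamal ∩ Elena ∩ Callum: 10:00–10:30, 14:00–15:00.
Restricted to 11:15–14:30: 14:00–14:30.
Total common minutes: 30.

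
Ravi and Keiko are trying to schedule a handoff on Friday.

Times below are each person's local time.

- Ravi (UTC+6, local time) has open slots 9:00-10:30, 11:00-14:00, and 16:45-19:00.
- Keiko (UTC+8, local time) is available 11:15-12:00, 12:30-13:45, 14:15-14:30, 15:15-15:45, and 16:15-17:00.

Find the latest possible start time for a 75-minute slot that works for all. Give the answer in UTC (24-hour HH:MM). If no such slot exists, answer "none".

Ravi → UTC: 03:00–04:30, 05:00–08:00, 10:45–13:00.
Keiko → UTC: 03:15–04:00, 04:30–05:45, 06:15–06:30, 07:15–07:45, 08:15–09:00.
Ravi ∩ Keiko: 03:15–04:00, 05:00–05:45, 06:15–06:30, 07:15–07:45.
Windows ≥ 75 min: (none).

none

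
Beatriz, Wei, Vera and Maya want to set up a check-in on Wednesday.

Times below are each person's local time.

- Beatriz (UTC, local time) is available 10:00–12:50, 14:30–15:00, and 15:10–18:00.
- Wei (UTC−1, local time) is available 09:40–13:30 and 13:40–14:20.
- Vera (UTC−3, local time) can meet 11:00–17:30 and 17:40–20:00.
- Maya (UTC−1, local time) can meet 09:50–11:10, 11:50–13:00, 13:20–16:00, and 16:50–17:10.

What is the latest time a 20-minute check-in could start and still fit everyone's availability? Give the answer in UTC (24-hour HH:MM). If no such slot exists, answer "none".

Beatriz → UTC: 10:00–12:50, 14:30–15:00, 15:10–18:00.
Wei → UTC: 10:40–14:30, 14:40–15:20.
Vera → UTC: 14:00–20:30, 20:40–23:00.
Maya → UTC: 10:50–12:10, 12:50–14:00, 14:20–17:00, 17:50–18:10.
Beatriz ∩ Wei: 10:40–12:50, 14:40–15:00, 15:10–15:20.
Beatriz ∩ Wei ∩ Vera: 14:40–15:00, 15:10–15:20.
Beatriz ∩ Wei ∩ Vera ∩ Maya: 14:40–15:00, 15:10–15:20.
Windows ≥ 20 min: 14:40–15:00.
Latest start in the last window 14:40–15:00 is 15:00 − 20 min = 14:40.

14:40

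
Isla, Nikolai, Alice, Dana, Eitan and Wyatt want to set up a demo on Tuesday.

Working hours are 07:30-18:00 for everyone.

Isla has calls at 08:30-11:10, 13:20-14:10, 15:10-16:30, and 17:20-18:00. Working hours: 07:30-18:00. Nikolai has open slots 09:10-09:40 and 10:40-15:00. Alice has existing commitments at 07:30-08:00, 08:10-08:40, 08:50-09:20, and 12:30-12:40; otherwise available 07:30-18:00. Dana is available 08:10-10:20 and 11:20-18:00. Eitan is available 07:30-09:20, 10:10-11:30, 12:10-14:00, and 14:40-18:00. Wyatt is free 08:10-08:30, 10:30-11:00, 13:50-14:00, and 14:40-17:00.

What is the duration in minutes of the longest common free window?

Isla free within 07:30–18:00: 07:30–08:30, 11:10–13:20, 14:10–15:10, 16:30–17:20.
Alice free within 07:30–18:00: 08:00–08:10, 08:40–08:50, 09:20–12:30, 12:40–18:00.
Isla ∩ Nikolai: 11:10–13:20, 14:10–15:00.
Isla ∩ Nikolai ∩ Alice: 11:10–12:30, 12:40–13:20, 14:10–15:00.
Isla ∩ Nikolai ∩ Alice ∩ Dana: 11:20–12:30, 12:40–13:20, 14:10–15:00.
Isla ∩ Nikolai ∩ Alice ∩ Dana ∩ Eitan: 11:20–11:30, 12:10–12:30, 12:40–13:20, 14:40–15:00.
Isla ∩ Nikolai ∩ Alice ∩ Dana ∩ Eitan ∩ Wyatt: 14:40–15:00.
Single common window of 20 minutes.

20 minutes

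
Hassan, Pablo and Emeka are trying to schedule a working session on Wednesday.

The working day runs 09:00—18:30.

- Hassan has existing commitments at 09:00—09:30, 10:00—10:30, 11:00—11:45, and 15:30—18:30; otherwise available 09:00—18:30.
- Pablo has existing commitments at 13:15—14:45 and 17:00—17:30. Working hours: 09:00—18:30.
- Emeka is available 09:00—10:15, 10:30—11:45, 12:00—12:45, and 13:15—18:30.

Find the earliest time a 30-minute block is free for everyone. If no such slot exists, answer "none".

09:30

Hassan free within 09:00–18:30: 09:30–10:00, 10:30–11:00, 11:45–15:30.
Pablo free within 09:00–18:30: 09:00–13:15, 14:45–17:00, 17:30–18:30.
Hassan ∩ Pablo: 09:30–10:00, 10:30–11:00, 11:45–13:15, 14:45–15:30.
Hassan ∩ Pablo ∩ Emeka: 09:30–10:00, 10:30–11:00, 12:00–12:45, 14:45–15:30.
Windows ≥ 30 min: 09:30–10:00, 10:30–11:00, 12:00–12:45, 14:45–15:30.
Earliest such window starts at 09:30.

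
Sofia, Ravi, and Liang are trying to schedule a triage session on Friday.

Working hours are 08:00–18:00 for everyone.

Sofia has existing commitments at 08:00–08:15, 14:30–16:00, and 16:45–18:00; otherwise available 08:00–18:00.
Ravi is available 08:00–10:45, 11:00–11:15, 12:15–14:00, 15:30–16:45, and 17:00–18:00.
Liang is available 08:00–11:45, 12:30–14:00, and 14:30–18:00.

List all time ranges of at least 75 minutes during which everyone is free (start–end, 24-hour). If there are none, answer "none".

Sofia free within 08:00–18:00: 08:15–14:30, 16:00–16:45.
Sofia ∩ Ravi: 08:15–10:45, 11:00–11:15, 12:15–14:00, 16:00–16:45.
Sofia ∩ Ravi ∩ Liang: 08:15–10:45, 11:00–11:15, 12:30–14:00, 16:00–16:45.
Windows ≥ 75 min: 08:15–10:45, 12:30–14:00.

08:15–10:45, 12:30–14:00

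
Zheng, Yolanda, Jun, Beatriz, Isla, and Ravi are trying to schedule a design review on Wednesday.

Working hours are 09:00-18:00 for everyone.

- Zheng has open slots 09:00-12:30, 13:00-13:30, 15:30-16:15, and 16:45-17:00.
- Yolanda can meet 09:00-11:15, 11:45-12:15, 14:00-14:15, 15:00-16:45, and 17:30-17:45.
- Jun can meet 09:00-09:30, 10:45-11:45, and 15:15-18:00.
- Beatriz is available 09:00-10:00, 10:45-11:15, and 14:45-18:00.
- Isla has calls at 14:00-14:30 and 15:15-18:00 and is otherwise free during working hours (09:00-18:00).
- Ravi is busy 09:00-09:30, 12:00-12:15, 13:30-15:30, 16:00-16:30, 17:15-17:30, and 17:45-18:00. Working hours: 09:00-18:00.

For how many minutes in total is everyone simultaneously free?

30 minutes

Isla free within 09:00–18:00: 09:00–14:00, 14:30–15:15.
Ravi free within 09:00–18:00: 09:30–12:00, 12:15–13:30, 15:30–16:00, 16:30–17:15, 17:30–17:45.
Zheng ∩ Yolanda: 09:00–11:15, 11:45–12:15, 15:30–16:15.
Zheng ∩ Yolanda ∩ Jun: 09:00–09:30, 10:45–11:15, 15:30–16:15.
Zheng ∩ Yolanda ∩ Jun ∩ Beatriz: 09:00–09:30, 10:45–11:15, 15:30–16:15.
Zheng ∩ Yolanda ∩ Jun ∩ Beatriz ∩ Isla: 09:00–09:30, 10:45–11:15.
Zheng ∩ Yolanda ∩ Jun ∩ Beatriz ∩ Isla ∩ Ravi: 10:45–11:15.
Total common minutes: 30.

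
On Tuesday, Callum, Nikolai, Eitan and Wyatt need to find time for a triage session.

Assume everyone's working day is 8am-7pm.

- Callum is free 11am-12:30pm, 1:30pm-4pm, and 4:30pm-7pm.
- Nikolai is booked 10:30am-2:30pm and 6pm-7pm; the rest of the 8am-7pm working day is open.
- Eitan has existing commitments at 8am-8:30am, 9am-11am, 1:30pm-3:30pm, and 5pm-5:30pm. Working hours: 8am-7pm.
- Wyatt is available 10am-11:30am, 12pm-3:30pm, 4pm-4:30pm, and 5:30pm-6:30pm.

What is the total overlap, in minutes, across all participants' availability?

Nikolai free within 08:00–19:00: 08:00–10:30, 14:30–18:00.
Eitan free within 08:00–19:00: 08:30–09:00, 11:00–13:30, 15:30–17:00, 17:30–19:00.
Callum ∩ Nikolai: 14:30–16:00, 16:30–18:00.
Callum ∩ Nikolai ∩ Eitan: 15:30–16:00, 16:30–17:00, 17:30–18:00.
Callum ∩ Nikolai ∩ Eitan ∩ Wyatt: 17:30–18:00.
Total common minutes: 30.

30 minutes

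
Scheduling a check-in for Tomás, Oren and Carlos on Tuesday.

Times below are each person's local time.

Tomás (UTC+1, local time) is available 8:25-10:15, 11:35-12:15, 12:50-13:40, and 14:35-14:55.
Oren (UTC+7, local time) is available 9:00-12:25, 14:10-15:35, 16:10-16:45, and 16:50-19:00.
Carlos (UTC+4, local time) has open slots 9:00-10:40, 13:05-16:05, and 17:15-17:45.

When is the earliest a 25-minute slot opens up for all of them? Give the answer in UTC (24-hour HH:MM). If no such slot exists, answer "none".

Tomás → UTC: 07:25–09:15, 10:35–11:15, 11:50–12:40, 13:35–13:55.
Oren → UTC: 02:00–05:25, 07:10–08:35, 09:10–09:45, 09:50–12:00.
Carlos → UTC: 05:00–06:40, 09:05–12:05, 13:15–13:45.
Tomás ∩ Oren: 07:25–08:35, 09:10–09:15, 10:35–11:15, 11:50–12:00.
Tomás ∩ Oren ∩ Carlos: 09:10–09:15, 10:35–11:15, 11:50–12:00.
Windows ≥ 25 min: 10:35–11:15.
Earliest such window starts at 10:35.

10:35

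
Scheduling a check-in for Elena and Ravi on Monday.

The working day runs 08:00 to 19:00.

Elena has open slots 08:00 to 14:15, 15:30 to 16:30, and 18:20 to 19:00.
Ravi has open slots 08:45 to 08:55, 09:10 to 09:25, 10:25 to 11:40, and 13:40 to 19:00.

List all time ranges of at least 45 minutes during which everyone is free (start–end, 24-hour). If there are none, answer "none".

10:25–11:40, 15:30–16:30

Elena ∩ Ravi: 08:45–08:55, 09:10–09:25, 10:25–11:40, 13:40–14:15, 15:30–16:30, 18:20–19:00.
Windows ≥ 45 min: 10:25–11:40, 15:30–16:30.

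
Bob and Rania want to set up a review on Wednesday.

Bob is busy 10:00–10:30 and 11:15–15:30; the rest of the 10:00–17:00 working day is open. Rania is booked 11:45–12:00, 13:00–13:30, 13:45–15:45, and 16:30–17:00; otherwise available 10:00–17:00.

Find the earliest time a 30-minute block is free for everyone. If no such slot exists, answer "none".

Bob free within 10:00–17:00: 10:30–11:15, 15:30–17:00.
Rania free within 10:00–17:00: 10:00–11:45, 12:00–13:00, 13:30–13:45, 15:45–16:30.
Bob ∩ Rania: 10:30–11:15, 15:45–16:30.
Windows ≥ 30 min: 10:30–11:15, 15:45–16:30.
Earliest such window starts at 10:30.

10:30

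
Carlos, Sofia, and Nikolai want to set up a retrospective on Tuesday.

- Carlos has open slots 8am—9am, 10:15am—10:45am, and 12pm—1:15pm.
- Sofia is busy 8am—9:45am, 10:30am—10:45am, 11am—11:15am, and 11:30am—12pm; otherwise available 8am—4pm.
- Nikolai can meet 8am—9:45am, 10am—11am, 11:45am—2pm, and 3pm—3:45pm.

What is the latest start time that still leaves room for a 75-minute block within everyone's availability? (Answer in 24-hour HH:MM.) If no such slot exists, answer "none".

12:00

Sofia free within 08:00–16:00: 09:45–10:30, 10:45–11:00, 11:15–11:30, 12:00–16:00.
Carlos ∩ Sofia: 10:15–10:30, 12:00–13:15.
Carlos ∩ Sofia ∩ Nikolai: 10:15–10:30, 12:00–13:15.
Windows ≥ 75 min: 12:00–13:15.
Latest start in the last window 12:00–13:15 is 13:15 − 75 min = 12:00.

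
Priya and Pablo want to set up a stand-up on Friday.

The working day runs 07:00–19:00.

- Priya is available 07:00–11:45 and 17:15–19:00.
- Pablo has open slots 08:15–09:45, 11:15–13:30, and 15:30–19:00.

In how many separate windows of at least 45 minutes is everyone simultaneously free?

2

Priya ∩ Pablo: 08:15–09:45, 11:15–11:45, 17:15–19:00.
Windows ≥ 45 min: 08:15–09:45, 17:15–19:00.
That's 2 windows.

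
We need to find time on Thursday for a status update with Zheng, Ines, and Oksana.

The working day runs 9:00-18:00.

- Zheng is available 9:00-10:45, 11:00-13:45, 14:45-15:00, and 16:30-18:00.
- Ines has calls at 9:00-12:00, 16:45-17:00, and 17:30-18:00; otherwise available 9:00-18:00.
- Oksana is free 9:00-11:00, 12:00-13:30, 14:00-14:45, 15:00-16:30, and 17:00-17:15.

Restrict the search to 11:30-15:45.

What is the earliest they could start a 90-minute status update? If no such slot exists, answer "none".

Ines free within 09:00–18:00: 12:00–16:45, 17:00–17:30.
Zheng ∩ Ines: 12:00–13:45, 14:45–15:00, 16:30–16:45, 17:00–17:30.
Zheng ∩ Ines ∩ Oksana: 12:00–13:30, 17:00–17:15.
Restricted to 11:30–15:45: 12:00–13:30.
Windows ≥ 90 min: 12:00–13:30.
Earliest such window starts at 12:00.

12:00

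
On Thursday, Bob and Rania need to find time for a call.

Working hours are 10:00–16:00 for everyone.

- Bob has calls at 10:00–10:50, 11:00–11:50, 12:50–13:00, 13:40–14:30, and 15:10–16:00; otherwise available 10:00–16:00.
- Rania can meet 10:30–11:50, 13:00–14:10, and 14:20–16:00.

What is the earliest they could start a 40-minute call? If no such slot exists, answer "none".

13:00

Bob free within 10:00–16:00: 10:50–11:00, 11:50–12:50, 13:00–13:40, 14:30–15:10.
Bob ∩ Rania: 10:50–11:00, 13:00–13:40, 14:30–15:10.
Windows ≥ 40 min: 13:00–13:40, 14:30–15:10.
Earliest such window starts at 13:00.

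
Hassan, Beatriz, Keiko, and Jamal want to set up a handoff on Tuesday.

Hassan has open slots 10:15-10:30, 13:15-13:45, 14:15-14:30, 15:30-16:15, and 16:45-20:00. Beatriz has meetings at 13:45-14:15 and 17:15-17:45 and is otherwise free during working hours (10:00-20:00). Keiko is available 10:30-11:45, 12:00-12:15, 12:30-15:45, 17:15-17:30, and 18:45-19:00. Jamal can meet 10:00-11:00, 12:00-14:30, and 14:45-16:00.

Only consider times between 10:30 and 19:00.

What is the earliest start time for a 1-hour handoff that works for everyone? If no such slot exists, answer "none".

none

Beatriz free within 10:00–20:00: 10:00–13:45, 14:15–17:15, 17:45–20:00.
Hassan ∩ Beatriz: 10:15–10:30, 13:15–13:45, 14:15–14:30, 15:30–16:15, 16:45–17:15, 17:45–20:00.
Hassan ∩ Beatriz ∩ Keiko: 13:15–13:45, 14:15–14:30, 15:30–15:45, 18:45–19:00.
Hassan ∩ Beatriz ∩ Keiko ∩ Jamal: 13:15–13:45, 14:15–14:30, 15:30–15:45.
Restricted to 10:30–19:00: 13:15–13:45, 14:15–14:30, 15:30–15:45.
Windows ≥ 60 min: (none).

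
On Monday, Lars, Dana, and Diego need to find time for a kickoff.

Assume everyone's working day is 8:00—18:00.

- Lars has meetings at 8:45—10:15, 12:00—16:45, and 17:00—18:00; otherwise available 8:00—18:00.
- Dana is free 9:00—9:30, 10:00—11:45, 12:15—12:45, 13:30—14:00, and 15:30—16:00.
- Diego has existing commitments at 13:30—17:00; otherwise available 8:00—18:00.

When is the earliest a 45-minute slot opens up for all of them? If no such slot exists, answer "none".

10:15

Lars free within 08:00–18:00: 08:00–08:45, 10:15–12:00, 16:45–17:00.
Diego free within 08:00–18:00: 08:00–13:30, 17:00–18:00.
Lars ∩ Dana: 10:15–11:45.
Lars ∩ Dana ∩ Diego: 10:15–11:45.
Windows ≥ 45 min: 10:15–11:45.
Earliest such window starts at 10:15.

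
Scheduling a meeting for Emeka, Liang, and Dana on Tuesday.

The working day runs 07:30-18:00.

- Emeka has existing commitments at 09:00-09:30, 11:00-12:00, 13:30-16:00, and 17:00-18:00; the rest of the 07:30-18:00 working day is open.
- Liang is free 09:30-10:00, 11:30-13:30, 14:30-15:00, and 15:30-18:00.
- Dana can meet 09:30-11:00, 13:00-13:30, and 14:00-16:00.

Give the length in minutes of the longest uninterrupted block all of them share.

30 minutes

Emeka free within 07:30–18:00: 07:30–09:00, 09:30–11:00, 12:00–13:30, 16:00–17:00.
Emeka ∩ Liang: 09:30–10:00, 12:00–13:30, 16:00–17:00.
Emeka ∩ Liang ∩ Dana: 09:30–10:00, 13:00–13:30.
Common window lengths: 30, 30 min; longest is 30.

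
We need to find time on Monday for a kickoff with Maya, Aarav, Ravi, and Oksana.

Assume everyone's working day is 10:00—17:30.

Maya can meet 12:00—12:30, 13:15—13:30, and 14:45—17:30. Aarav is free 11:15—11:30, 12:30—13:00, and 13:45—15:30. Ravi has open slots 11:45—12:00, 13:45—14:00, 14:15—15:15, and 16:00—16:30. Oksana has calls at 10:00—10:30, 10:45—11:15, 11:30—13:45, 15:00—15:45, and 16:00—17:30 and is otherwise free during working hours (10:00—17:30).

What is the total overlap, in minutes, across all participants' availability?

15 minutes

Oksana free within 10:00–17:30: 10:30–10:45, 11:15–11:30, 13:45–15:00, 15:45–16:00.
Maya ∩ Aarav: 14:45–15:30.
Maya ∩ Aarav ∩ Ravi: 14:45–15:15.
Maya ∩ Aarav ∩ Ravi ∩ Oksana: 14:45–15:00.
Total common minutes: 15.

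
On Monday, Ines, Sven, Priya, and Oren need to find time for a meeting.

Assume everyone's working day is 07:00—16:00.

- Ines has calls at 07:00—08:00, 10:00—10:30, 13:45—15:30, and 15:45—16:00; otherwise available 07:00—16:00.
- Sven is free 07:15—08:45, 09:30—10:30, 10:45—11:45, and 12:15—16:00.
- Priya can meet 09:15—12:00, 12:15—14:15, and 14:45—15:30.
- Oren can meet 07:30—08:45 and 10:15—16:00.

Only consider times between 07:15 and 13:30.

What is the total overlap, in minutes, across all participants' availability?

135 minutes

Ines free within 07:00–16:00: 08:00–10:00, 10:30–13:45, 15:30–15:45.
Ines ∩ Sven: 08:00–08:45, 09:30–10:00, 10:45–11:45, 12:15–13:45, 15:30–15:45.
Ines ∩ Sven ∩ Priya: 09:30–10:00, 10:45–11:45, 12:15–13:45.
Ines ∩ Sven ∩ Priya ∩ Oren: 10:45–11:45, 12:15–13:45.
Restricted to 07:15–13:30: 10:45–11:45, 12:15–13:30.
Total common minutes: 60 + 75 = 135.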